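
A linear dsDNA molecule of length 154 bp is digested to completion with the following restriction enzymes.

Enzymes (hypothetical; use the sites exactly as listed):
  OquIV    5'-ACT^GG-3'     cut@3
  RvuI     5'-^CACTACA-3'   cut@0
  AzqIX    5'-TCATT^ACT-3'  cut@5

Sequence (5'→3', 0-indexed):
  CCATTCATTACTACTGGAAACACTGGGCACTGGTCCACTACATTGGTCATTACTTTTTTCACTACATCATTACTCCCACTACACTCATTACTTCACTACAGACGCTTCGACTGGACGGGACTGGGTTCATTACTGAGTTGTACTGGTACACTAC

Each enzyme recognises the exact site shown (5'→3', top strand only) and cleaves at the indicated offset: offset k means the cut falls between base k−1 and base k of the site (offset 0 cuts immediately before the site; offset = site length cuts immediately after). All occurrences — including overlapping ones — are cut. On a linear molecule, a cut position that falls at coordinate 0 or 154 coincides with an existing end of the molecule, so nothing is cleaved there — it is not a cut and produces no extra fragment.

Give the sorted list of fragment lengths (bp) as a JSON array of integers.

[4,4,5,6,7,8,9,9,9,10,10,12,13,13,16,19]

Site scan:
  OquIV ACTGG/3: at [12, 21, 28, 109, 119, 141] ⇒ [15, 24, 31, 112, 122, 144]
  RvuI CACTACA/0: at [35, 59, 76, 93] ⇒ [35, 59, 76, 93]
  AzqIX TCATTACT/5: at [4, 46, 66, 84, 126] ⇒ [9, 51, 71, 89, 131]

All cut coordinates (distinct, sorted): [9, 15, 24, 31, 35, 51, 59, 71, 76, 89, 93, 112, 122, 131, 144]

Fragments:
  [0,9): 9 bp
  [9,15): 6 bp
  [15,24): 9 bp
  [24,31): 7 bp
  [31,35): 4 bp
  [35,51): 16 bp
  [51,59): 8 bp
  [59,71): 12 bp
  [71,76): 5 bp
  [76,89): 13 bp
  [89,93): 4 bp
  [93,112): 19 bp
  [112,122): 10 bp
  [122,131): 9 bp
  [131,144): 13 bp
  [144,154): 10 bp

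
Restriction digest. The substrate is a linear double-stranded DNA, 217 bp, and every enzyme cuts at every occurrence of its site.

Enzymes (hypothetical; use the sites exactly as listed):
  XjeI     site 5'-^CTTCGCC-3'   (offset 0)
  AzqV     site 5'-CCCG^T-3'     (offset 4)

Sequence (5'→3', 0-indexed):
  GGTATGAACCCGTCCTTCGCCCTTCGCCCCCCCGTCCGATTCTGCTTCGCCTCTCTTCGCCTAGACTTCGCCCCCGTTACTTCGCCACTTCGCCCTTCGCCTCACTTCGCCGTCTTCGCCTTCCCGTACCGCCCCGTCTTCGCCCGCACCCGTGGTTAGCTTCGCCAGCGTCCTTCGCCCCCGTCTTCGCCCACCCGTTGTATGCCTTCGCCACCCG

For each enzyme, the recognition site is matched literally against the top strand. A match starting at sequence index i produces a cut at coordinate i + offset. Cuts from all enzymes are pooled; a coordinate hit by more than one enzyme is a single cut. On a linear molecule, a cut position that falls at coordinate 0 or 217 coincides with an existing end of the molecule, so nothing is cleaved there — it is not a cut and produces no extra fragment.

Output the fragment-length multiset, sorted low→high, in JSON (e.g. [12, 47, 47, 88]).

Per-enzyme occurrences:
  XjeI CTTCGCC/0: at [14, 21, 44, 54, 65, 79, 87, 94, 104, 113, 137, 159, 172, 184, 205] ⇒ [14, 21, 44, 54, 65, 79, 87, 94, 104, 113, 137, 159, 172, 184, 205]
  AzqV CCCGT/4: at [8, 30, 72, 122, 132, 148, 179, 193] ⇒ [12, 34, 76, 126, 136, 152, 183, 197]

All cut coordinates (distinct, sorted): [12, 14, 21, 34, 44, 54, 65, 76, 79, 87, 94, 104, 113, 126, 136, 137, 152, 159, 172, 183, 184, 197, 205]

Fragment lengths:
  [0,12): 12 bp
  [12,14): 2 bp
  [14,21): 7 bp
  [21,34): 13 bp
  [34,44): 10 bp
  [44,54): 10 bp
  [54,65): 11 bp
  [65,76): 11 bp
  [76,79): 3 bp
  [79,87): 8 bp
  [87,94): 7 bp
  [94,104): 10 bp
  [104,113): 9 bp
  [113,126): 13 bp
  [126,136): 10 bp
  [136,137): 1 bp
  [137,152): 15 bp
  [152,159): 7 bp
  [159,172): 13 bp
  [172,183): 11 bp
  [183,184): 1 bp
  [184,197): 13 bp
  [197,205): 8 bp
  [205,217): 12 bp

[1,1,2,3,7,7,7,8,8,9,10,10,10,10,11,11,11,12,12,13,13,13,13,15]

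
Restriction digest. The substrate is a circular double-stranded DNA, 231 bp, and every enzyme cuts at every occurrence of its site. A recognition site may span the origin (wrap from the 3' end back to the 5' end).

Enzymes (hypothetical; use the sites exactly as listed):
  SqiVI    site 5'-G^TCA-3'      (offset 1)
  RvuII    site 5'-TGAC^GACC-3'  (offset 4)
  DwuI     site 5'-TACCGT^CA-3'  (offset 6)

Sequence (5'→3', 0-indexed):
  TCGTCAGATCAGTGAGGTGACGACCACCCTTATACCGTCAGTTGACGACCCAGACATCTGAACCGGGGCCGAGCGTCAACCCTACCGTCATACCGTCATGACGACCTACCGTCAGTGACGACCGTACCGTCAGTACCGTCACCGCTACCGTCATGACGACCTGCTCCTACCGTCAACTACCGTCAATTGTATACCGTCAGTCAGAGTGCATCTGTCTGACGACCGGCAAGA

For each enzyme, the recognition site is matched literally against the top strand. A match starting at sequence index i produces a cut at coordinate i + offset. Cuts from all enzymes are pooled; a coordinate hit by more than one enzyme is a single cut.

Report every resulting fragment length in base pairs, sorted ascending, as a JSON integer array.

[1,1,1,1,1,1,1,1,1,1,3,6,6,7,7,8,8,9,9,10,11,12,13,14,15,16,18,20,29]

Scan for sites:
  SqiVI GTCA/1: at [2, 36, 74, 86, 94, 110, 128, 137, 149, 171, 181, 195, 199] ⇒ [3, 37, 75, 87, 95, 111, 129, 138, 150, 172, 182, 196, 200]
  RvuII TGACGACC/4: at [17, 42, 98, 115, 153, 216] ⇒ [21, 46, 102, 119, 157, 220]
  DwuI TACCGTCA/6: at [32, 82, 90, 106, 124, 133, 145, 167, 177, 191] ⇒ [38, 88, 96, 112, 130, 139, 151, 173, 183, 197]

All cut coordinates (distinct, sorted): [3, 21, 37, 38, 46, 75, 87, 88, 95, 96, 102, 111, 112, 119, 129, 130, 138, 139, 150, 151, 157, 172, 173, 182, 183, 196, 197, 200, 220]

Fragments:
  3→21: 18 bp
  21→37: 16 bp
  37→38: 1 bp
  38→46: 8 bp
  46→75: 29 bp
  75→87: 12 bp
  87→88: 1 bp
  88→95: 7 bp
  95→96: 1 bp
  96→102: 6 bp
  102→111: 9 bp
  111→112: 1 bp
  112→119: 7 bp
  119→129: 10 bp
  129→130: 1 bp
  130→138: 8 bp
  138→139: 1 bp
  139→150: 11 bp
  150→151: 1 bp
  151→157: 6 bp
  157→172: 15 bp
  172→173: 1 bp
  173→182: 9 bp
  182→183: 1 bp
  183→196: 13 bp
  196→197: 1 bp
  197→200: 3 bp
  200→220: 20 bp
  220→3 (wrap): 231-220+3 = 14 bp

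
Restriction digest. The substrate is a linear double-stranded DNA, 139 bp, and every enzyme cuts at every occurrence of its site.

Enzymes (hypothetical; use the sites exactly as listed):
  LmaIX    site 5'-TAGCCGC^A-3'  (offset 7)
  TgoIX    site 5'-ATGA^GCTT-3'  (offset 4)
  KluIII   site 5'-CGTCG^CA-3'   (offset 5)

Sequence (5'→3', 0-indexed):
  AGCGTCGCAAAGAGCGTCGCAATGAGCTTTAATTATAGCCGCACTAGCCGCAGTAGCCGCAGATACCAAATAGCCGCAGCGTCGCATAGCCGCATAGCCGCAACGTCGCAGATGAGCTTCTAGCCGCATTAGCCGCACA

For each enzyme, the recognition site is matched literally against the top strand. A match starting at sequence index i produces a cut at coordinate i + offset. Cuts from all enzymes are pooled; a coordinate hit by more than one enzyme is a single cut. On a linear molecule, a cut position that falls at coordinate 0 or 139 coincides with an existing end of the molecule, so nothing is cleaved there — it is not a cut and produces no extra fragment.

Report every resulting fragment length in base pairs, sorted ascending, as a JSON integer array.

[3,6,7,7,7,7,8,9,9,9,9,12,12,17,17]

Per-enzyme occurrences:
  LmaIX (TAGCCGCA, off=7): starts [35, 44, 53, 70, 86, 94, 120, 129] → cuts [42, 51, 60, 77, 93, 101, 127, 136]
  TgoIX (ATGAGCTT, off=4): starts [21, 111] → cuts [25, 115]
  KluIII (CGTCGCA, off=5): starts [2, 14, 79, 103] → cuts [7, 19, 84, 108]

Pooled cuts: [7, 19, 25, 42, 51, 60, 77, 84, 93, 101, 108, 115, 127, 136]

Fragment lengths:
  [0,7): 7 bp
  [7,19): 12 bp
  [19,25): 6 bp
  [25,42): 17 bp
  [42,51): 9 bp
  [51,60): 9 bp
  [60,77): 17 bp
  [77,84): 7 bp
  [84,93): 9 bp
  [93,101): 8 bp
  [101,108): 7 bp
  [108,115): 7 bp
  [115,127): 12 bp
  [127,136): 9 bp
  [136,139): 3 bp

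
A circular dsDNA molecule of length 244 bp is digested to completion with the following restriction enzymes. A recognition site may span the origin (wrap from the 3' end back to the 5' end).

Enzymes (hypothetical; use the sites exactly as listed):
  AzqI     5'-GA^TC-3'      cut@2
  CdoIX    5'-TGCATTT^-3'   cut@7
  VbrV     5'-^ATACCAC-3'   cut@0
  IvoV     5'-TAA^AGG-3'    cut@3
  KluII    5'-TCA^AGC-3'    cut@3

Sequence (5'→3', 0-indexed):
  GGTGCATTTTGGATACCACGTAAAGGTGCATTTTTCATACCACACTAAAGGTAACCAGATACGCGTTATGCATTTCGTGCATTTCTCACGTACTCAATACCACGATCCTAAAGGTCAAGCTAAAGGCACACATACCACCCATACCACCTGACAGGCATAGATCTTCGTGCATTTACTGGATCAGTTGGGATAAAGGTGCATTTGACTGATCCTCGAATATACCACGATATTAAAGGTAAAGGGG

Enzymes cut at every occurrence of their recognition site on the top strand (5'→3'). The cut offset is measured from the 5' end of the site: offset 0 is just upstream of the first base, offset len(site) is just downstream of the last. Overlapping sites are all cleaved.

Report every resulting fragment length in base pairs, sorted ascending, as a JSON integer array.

Scan for sites:
  AzqI (GATC, off=2): starts [103, 159, 178, 207] → cuts [105, 161, 180, 209]
  CdoIX (TGCATTT, off=7): starts [2, 26, 68, 77, 167, 196] → cuts [9, 33, 75, 84, 174, 203]
  VbrV (ATACCAC, off=0): starts [12, 36, 96, 131, 140, 218] → cuts [12, 36, 96, 131, 140, 218]
  IvoV (TAAAGG, off=3): starts [20, 45, 108, 120, 190, 230, 236] → cuts [23, 48, 111, 123, 193, 233, 239]
  KluII (TCAAGC, off=3): starts [114] → cuts [117]

Pooled cuts: [9, 12, 23, 33, 36, 48, 75, 84, 96, 105, 111, 117, 123, 131, 140, 161, 174, 180, 193, 203, 209, 218, 233, 239]

Fragment lengths:
  9→12: 3 bp
  12→23: 11 bp
  23→33: 10 bp
  33→36: 3 bp
  36→48: 12 bp
  48→75: 27 bp
  75→84: 9 bp
  84→96: 12 bp
  96→105: 9 bp
  105→111: 6 bp
  111→117: 6 bp
  117→123: 6 bp
  123→131: 8 bp
  131→140: 9 bp
  140→161: 21 bp
  161→174: 13 bp
  174→180: 6 bp
  180→193: 13 bp
  193→203: 10 bp
  203→209: 6 bp
  209→218: 9 bp
  218→233: 15 bp
  233→239: 6 bp
  239→9 (wrap): 244-239+9 = 14 bp

[3,3,6,6,6,6,6,6,8,9,9,9,9,10,10,11,12,12,13,13,14,15,21,27]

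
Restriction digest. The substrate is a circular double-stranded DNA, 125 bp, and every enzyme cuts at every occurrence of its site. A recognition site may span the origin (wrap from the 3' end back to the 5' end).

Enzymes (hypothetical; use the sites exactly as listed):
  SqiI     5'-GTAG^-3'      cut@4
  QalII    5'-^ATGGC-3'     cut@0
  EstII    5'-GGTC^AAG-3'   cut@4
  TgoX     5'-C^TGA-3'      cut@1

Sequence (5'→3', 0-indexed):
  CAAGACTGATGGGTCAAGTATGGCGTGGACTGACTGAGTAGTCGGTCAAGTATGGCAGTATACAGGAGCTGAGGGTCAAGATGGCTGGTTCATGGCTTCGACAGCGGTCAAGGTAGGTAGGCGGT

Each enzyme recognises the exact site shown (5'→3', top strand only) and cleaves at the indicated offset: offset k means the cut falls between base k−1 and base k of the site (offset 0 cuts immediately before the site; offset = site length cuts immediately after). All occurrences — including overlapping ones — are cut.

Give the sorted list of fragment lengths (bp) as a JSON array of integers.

[3,4,4,4,4,5,6,6,7,7,8,9,11,11,18,18]

Scan for sites:
  SqiI GTAG/4: at [37, 112, 116] ⇒ [41, 116, 120]
  QalII ATGGC/0: at [19, 51, 80, 91] ⇒ [19, 51, 80, 91]
  EstII GGTCAAG/4: at [11, 43, 73, 105, 122] ⇒ [1, 15, 47, 77, 109]
  TgoX CTGA/1: at [5, 29, 33, 68] ⇒ [6, 30, 34, 69]

All cut coordinates (distinct, sorted): [1, 6, 15, 19, 30, 34, 41, 47, 51, 69, 77, 80, 91, 109, 116, 120]

Fragment lengths:
  1→6: 5 bp
  6→15: 9 bp
  15→19: 4 bp
  19→30: 11 bp
  30→34: 4 bp
  34→41: 7 bp
  41→47: 6 bp
  47→51: 4 bp
  51→69: 18 bp
  69→77: 8 bp
  77→80: 3 bp
  80→91: 11 bp
  91→109: 18 bp
  109→116: 7 bp
  116→120: 4 bp
  120→1 (wrap): 125-120+1 = 6 bp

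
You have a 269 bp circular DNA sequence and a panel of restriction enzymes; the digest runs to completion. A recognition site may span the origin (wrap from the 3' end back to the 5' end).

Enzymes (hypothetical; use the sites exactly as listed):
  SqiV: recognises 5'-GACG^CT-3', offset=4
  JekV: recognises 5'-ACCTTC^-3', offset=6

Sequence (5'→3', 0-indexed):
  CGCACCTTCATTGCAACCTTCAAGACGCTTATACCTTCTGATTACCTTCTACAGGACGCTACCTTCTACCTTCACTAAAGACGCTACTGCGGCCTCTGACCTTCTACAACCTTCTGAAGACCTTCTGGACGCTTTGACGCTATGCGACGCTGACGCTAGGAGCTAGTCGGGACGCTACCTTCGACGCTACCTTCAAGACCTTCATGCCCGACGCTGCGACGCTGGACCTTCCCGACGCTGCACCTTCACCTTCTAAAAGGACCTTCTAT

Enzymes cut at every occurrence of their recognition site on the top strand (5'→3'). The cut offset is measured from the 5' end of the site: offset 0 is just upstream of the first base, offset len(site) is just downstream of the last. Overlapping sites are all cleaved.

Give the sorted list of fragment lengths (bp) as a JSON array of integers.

[4,6,6,6,6,6,7,8,8,8,8,8,9,9,10,10,10,10,10,10,11,11,11,12,12,13,19,21]

Per-enzyme occurrences:
  SqiV (GACGCT, off=4): starts [23, 54, 79, 127, 135, 145, 151, 170, 182, 209, 217, 233] → cuts [27, 58, 83, 131, 139, 149, 155, 174, 186, 213, 221, 237]
  JekV (ACCTTC, off=6): starts [3, 15, 32, 43, 60, 67, 98, 108, 119, 176, 188, 197, 225, 241, 247, 260] → cuts [9, 21, 38, 49, 66, 73, 104, 114, 125, 182, 194, 203, 231, 247, 253, 266]

Pooled cuts: [9, 21, 27, 38, 49, 58, 66, 73, 83, 104, 114, 125, 131, 139, 149, 155, 174, 182, 186, 194, 203, 213, 221, 231, 237, 247, 253, 266]

Fragments:
  9→21: 12 bp
  21→27: 6 bp
  27→38: 11 bp
  38→49: 11 bp
  49→58: 9 bp
  58→66: 8 bp
  66→73: 7 bp
  73→83: 10 bp
  83→104: 21 bp
  104→114: 10 bp
  114→125: 11 bp
  125→131: 6 bp
  131→139: 8 bp
  139→149: 10 bp
  149→155: 6 bp
  155→174: 19 bp
  174→182: 8 bp
  182→186: 4 bp
  186→194: 8 bp
  194→203: 9 bp
  203→213: 10 bp
  213→221: 8 bp
  221→231: 10 bp
  231→237: 6 bp
  237→247: 10 bp
  247→253: 6 bp
  253→266: 13 bp
  266→9 (wrap): 269-266+9 = 12 bp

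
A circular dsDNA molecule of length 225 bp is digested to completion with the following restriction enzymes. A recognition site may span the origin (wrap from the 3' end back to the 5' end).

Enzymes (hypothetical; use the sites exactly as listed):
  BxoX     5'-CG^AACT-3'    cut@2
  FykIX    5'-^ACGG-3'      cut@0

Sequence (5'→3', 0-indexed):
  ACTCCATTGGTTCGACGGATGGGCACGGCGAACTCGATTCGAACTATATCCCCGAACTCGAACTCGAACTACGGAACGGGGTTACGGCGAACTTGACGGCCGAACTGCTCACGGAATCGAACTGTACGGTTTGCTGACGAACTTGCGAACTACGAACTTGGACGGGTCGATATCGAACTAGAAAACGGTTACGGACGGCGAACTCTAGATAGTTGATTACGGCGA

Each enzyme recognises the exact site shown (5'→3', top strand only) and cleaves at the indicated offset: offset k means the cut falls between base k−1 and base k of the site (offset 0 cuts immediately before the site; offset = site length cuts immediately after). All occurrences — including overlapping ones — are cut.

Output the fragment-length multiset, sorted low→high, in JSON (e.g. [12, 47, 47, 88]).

Scan for sites:
  BxoX (CGAACT, off=2): starts [28, 39, 52, 58, 64, 87, 100, 117, 137, 145, 152, 173, 198, 222] → cuts [30, 41, 54, 60, 66, 89, 102, 119, 139, 147, 154, 175, 200, 224]
  FykIX (ACGG, off=0): starts [14, 24, 70, 75, 83, 95, 110, 125, 161, 184, 190, 194, 218] → cuts [14, 24, 70, 75, 83, 95, 110, 125, 161, 184, 190, 194, 218]

Pooled cuts: [14, 24, 30, 41, 54, 60, 66, 70, 75, 83, 89, 95, 102, 110, 119, 125, 139, 147, 154, 161, 175, 184, 190, 194, 200, 218, 224]

Fragments:
  14→24: 10 bp
  24→30: 6 bp
  30→41: 11 bp
  41→54: 13 bp
  54→60: 6 bp
  60→66: 6 bp
  66→70: 4 bp
  70→75: 5 bp
  75→83: 8 bp
  83→89: 6 bp
  89→95: 6 bp
  95→102: 7 bp
  102→110: 8 bp
  110→119: 9 bp
  119→125: 6 bp
  125→139: 14 bp
  139→147: 8 bp
  147→154: 7 bp
  154→161: 7 bp
  161→175: 14 bp
  175→184: 9 bp
  184→190: 6 bp
  190→194: 4 bp
  194→200: 6 bp
  200→218: 18 bp
  218→224: 6 bp
  224→14 (wrap): 225-224+14 = 15 bp

[4,4,5,6,6,6,6,6,6,6,6,6,7,7,7,8,8,8,9,9,10,11,13,14,14,15,18]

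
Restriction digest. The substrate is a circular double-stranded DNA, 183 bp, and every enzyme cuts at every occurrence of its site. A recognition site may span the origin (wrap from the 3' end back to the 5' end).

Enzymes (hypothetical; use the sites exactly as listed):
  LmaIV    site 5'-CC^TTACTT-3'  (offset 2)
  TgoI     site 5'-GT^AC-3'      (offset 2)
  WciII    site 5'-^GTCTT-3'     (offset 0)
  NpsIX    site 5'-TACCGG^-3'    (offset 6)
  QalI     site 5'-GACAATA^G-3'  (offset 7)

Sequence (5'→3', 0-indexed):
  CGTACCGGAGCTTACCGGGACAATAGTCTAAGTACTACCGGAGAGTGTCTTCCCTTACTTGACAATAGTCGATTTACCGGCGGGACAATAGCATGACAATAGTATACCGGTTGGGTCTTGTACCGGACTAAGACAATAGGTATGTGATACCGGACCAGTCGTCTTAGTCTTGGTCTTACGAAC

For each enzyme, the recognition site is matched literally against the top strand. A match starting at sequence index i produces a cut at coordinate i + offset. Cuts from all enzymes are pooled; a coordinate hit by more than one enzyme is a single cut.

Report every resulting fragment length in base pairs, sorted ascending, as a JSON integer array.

[4,5,5,5,6,6,7,7,7,8,8,8,9,10,10,11,12,13,13,14,15]

Scan for sites:
  LmaIV (CCTTACTT, off=2): starts [52] → cuts [54]
  TgoI (GTAC, off=2): starts [1, 31, 119] → cuts [3, 33, 121]
  WciII (GTCTT, off=0): starts [46, 114, 160, 166, 172] → cuts [46, 114, 160, 166, 172]
  NpsIX (TACCGG, off=6): starts [2, 12, 35, 74, 104, 120, 147] → cuts [8, 18, 41, 80, 110, 126, 153]
  QalI (GACAATAG, off=7): starts [18, 60, 83, 94, 131] → cuts [25, 67, 90, 101, 138]

Pooled cuts: [3, 8, 18, 25, 33, 41, 46, 54, 67, 80, 90, 101, 110, 114, 121, 126, 138, 153, 160, 166, 172]

Fragments:
  3→8: 5 bp
  8→18: 10 bp
  18→25: 7 bp
  25→33: 8 bp
  33→41: 8 bp
  41→46: 5 bp
  46→54: 8 bp
  54→67: 13 bp
  67→80: 13 bp
  80→90: 10 bp
  90→101: 11 bp
  101→110: 9 bp
  110→114: 4 bp
  114→121: 7 bp
  121→126: 5 bp
  126→138: 12 bp
  138→153: 15 bp
  153→160: 7 bp
  160→166: 6 bp
  166→172: 6 bp
  172→3 (wrap): 183-172+3 = 14 bp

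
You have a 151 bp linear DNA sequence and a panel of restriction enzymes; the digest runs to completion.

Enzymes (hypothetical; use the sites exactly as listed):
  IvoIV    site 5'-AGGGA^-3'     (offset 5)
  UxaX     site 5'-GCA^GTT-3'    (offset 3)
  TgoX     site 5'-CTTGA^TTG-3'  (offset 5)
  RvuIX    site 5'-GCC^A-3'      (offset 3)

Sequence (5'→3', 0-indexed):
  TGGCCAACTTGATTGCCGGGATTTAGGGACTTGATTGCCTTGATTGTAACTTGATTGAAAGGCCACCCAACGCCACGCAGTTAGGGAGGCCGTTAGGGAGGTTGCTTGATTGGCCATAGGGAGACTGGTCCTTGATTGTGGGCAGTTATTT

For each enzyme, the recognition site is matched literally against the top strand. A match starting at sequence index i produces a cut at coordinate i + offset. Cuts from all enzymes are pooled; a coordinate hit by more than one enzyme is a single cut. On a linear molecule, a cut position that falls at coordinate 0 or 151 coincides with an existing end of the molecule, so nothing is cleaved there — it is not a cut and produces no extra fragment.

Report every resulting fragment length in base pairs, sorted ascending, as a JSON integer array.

[5,5,5,6,7,7,7,8,9,9,10,10,10,11,12,13,17]

Scan for sites:
  IvoIV AGGGA/5: at [24, 82, 94, 117] ⇒ [29, 87, 99, 122]
  UxaX GCAGTT/3: at [76, 141] ⇒ [79, 144]
  TgoX CTTGATTG/5: at [7, 29, 38, 49, 104, 130] ⇒ [12, 34, 43, 54, 109, 135]
  RvuIX GCCA/3: at [2, 61, 71, 112] ⇒ [5, 64, 74, 115]

All cut coordinates (distinct, sorted): [5, 12, 29, 34, 43, 54, 64, 74, 79, 87, 99, 109, 115, 122, 135, 144]

Fragment lengths:
  [0,5): 5 bp
  [5,12): 7 bp
  [12,29): 17 bp
  [29,34): 5 bp
  [34,43): 9 bp
  [43,54): 11 bp
  [54,64): 10 bp
  [64,74): 10 bp
  [74,79): 5 bp
  [79,87): 8 bp
  [87,99): 12 bp
  [99,109): 10 bp
  [109,115): 6 bp
  [115,122): 7 bp
  [122,135): 13 bp
  [135,144): 9 bp
  [144,151): 7 bp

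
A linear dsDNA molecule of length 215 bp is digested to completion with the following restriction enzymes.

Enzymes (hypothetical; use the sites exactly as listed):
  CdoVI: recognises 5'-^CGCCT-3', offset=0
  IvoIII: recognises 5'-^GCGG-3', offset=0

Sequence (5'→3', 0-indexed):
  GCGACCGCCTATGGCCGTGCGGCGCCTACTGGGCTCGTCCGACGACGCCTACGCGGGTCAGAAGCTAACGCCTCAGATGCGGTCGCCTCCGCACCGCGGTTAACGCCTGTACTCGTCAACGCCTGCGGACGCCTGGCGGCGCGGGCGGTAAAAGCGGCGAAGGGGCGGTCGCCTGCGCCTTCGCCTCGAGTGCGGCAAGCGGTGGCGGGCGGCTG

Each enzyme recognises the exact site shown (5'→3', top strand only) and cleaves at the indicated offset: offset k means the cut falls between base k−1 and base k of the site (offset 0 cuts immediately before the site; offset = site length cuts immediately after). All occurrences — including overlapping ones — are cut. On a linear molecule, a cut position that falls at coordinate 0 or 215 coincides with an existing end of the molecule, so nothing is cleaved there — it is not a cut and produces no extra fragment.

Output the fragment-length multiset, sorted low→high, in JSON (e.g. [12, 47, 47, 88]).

Site scan:
  CdoVI (CGCCT, off=0): starts [5, 22, 45, 68, 83, 103, 119, 129, 169, 175, 181] → cuts [5, 22, 45, 68, 83, 103, 119, 129, 169, 175, 181]
  IvoIII (GCGG, off=0): starts [18, 52, 78, 95, 124, 135, 140, 144, 153, 164, 191, 198, 204, 208] → cuts [18, 52, 78, 95, 124, 135, 140, 144, 153, 164, 191, 198, 204, 208]

All cut coordinates (distinct, sorted): [5, 18, 22, 45, 52, 68, 78, 83, 95, 103, 119, 124, 129, 135, 140, 144, 153, 164, 169, 175, 181, 191, 198, 204, 208]

Fragment lengths:
  [0,5): 5 bp
  [5,18): 13 bp
  [18,22): 4 bp
  [22,45): 23 bp
  [45,52): 7 bp
  [52,68): 16 bp
  [68,78): 10 bp
  [78,83): 5 bp
  [83,95): 12 bp
  [95,103): 8 bp
  [103,119): 16 bp
  [119,124): 5 bp
  [124,129): 5 bp
  [129,135): 6 bp
  [135,140): 5 bp
  [140,144): 4 bp
  [144,153): 9 bp
  [153,164): 11 bp
  [164,169): 5 bp
  [169,175): 6 bp
  [175,181): 6 bp
  [181,191): 10 bp
  [191,198): 7 bp
  [198,204): 6 bp
  [204,208): 4 bp
  [208,215): 7 bp

[4,4,4,5,5,5,5,5,5,6,6,6,6,7,7,7,8,9,10,10,11,12,13,16,16,23]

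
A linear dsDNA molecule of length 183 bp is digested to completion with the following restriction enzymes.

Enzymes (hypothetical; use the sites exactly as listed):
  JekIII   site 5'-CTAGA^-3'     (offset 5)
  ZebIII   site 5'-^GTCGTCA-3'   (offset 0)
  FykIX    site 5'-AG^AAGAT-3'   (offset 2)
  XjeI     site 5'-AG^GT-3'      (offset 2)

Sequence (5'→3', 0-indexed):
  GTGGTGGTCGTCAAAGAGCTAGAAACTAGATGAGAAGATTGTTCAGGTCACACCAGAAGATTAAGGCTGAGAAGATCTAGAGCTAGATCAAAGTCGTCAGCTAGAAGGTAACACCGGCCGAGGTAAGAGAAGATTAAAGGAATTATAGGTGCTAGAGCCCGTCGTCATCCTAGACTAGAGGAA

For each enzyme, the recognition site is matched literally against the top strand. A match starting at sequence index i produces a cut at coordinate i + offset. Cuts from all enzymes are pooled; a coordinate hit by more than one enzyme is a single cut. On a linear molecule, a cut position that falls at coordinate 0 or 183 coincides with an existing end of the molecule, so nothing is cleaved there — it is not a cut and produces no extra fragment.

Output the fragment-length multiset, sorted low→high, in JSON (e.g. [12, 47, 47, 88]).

[2,4,4,4,5,5,6,6,7,7,8,10,10,12,13,14,15,15,17,19]

Site scan:
  JekIII CTAGA/5: at [18, 25, 76, 82, 100, 151, 169, 174] ⇒ [23, 30, 81, 87, 105, 156, 174, 179]
  ZebIII GTCGTCA/0: at [6, 92, 160] ⇒ [6, 92, 160]
  FykIX AGAAGAT/2: at [32, 54, 69, 127] ⇒ [34, 56, 71, 129]
  XjeI AGGT/2: at [44, 105, 120, 146] ⇒ [46, 107, 122, 148]

Pooled cuts: [6, 23, 30, 34, 46, 56, 71, 81, 87, 92, 105, 107, 122, 129, 148, 156, 160, 174, 179]

Fragments:
  [0,6): 6 bp
  [6,23): 17 bp
  [23,30): 7 bp
  [30,34): 4 bp
  [34,46): 12 bp
  [46,56): 10 bp
  [56,71): 15 bp
  [71,81): 10 bp
  [81,87): 6 bp
  [87,92): 5 bp
  [92,105): 13 bp
  [105,107): 2 bp
  [107,122): 15 bp
  [122,129): 7 bp
  [129,148): 19 bp
  [148,156): 8 bp
  [156,160): 4 bp
  [160,174): 14 bp
  [174,179): 5 bp
  [179,183): 4 bp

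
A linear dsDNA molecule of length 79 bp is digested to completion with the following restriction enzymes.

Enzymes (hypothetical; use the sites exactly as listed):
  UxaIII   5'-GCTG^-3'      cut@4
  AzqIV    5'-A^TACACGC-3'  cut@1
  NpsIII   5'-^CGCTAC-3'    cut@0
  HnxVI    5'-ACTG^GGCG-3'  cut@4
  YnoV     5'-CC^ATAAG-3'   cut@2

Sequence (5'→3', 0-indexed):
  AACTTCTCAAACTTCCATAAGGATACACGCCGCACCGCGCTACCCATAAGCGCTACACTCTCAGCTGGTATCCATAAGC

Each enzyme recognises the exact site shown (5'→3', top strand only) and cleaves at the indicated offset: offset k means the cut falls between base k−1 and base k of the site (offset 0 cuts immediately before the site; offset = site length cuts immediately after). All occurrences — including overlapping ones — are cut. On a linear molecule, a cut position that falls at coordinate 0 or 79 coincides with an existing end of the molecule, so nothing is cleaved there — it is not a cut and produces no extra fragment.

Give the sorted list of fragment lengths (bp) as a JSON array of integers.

Scan for sites:
  UxaIII GCTG/4: at [63] ⇒ [67]
  AzqIV ATACACGC/1: at [22] ⇒ [23]
  NpsIII CGCTAC/0: at [37, 50] ⇒ [37, 50]
  HnxVI (ACTGGGCG, off=4): no sites
  YnoV CCATAAG/2: at [14, 43, 71] ⇒ [16, 45, 73]

Pooled cuts: [16, 23, 37, 45, 50, 67, 73]

Fragments:
  [0,16): 16 bp
  [16,23): 7 bp
  [23,37): 14 bp
  [37,45): 8 bp
  [45,50): 5 bp
  [50,67): 17 bp
  [67,73): 6 bp
  [73,79): 6 bp

[5,6,6,7,8,14,16,17]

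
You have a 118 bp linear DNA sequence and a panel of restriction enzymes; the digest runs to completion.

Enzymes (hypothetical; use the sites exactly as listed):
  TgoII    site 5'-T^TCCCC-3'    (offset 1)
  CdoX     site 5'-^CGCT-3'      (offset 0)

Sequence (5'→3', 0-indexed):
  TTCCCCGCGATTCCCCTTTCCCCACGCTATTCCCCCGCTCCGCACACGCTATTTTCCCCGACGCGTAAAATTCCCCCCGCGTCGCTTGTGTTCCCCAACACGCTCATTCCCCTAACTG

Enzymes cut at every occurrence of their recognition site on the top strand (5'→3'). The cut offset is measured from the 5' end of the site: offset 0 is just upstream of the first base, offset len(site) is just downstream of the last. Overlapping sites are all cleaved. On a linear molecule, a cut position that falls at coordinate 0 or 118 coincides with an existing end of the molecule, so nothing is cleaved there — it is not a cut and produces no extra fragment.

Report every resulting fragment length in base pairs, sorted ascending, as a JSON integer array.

Scan for sites:
  TgoII (TTCCCC, off=1): starts [0, 10, 17, 29, 53, 70, 90, 106] → cuts [1, 11, 18, 30, 54, 71, 91, 107]
  CdoX (CGCT, off=0): starts [24, 35, 46, 82, 100] → cuts [24, 35, 46, 82, 100]

Pooled cuts: [1, 11, 18, 24, 30, 35, 46, 54, 71, 82, 91, 100, 107]

Fragment lengths:
  [0,1): 1 bp
  [1,11): 10 bp
  [11,18): 7 bp
  [18,24): 6 bp
  [24,30): 6 bp
  [30,35): 5 bp
  [35,46): 11 bp
  [46,54): 8 bp
  [54,71): 17 bp
  [71,82): 11 bp
  [82,91): 9 bp
  [91,100): 9 bp
  [100,107): 7 bp
  [107,118): 11 bp

[1,5,6,6,7,7,8,9,9,10,11,11,11,17]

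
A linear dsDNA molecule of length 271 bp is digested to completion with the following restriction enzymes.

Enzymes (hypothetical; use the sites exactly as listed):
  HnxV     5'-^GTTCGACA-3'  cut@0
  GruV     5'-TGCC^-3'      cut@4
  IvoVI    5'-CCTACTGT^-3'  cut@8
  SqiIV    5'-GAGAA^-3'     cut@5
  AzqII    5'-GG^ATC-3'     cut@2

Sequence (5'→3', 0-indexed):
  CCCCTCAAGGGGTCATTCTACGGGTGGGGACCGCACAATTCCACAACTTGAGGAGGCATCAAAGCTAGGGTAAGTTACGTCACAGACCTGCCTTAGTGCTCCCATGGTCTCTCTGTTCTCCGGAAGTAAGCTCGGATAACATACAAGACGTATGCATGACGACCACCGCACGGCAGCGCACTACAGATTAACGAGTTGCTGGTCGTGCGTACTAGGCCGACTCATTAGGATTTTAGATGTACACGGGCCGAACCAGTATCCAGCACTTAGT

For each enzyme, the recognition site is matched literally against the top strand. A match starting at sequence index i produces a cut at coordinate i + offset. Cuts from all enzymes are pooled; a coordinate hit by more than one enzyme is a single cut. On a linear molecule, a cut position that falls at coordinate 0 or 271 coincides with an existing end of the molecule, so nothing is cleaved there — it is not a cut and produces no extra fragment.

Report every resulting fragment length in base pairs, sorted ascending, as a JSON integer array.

[92,179]

Site scan:
  HnxV (GTTCGACA, off=0): no sites
  GruV (TGCC, off=4): starts [88] → cuts [92]
  IvoVI (CCTACTGT, off=8): no sites
  SqiIV (GAGAA, off=5): no sites
  AzqII (GGATC, off=2): no sites

All cut coordinates (distinct, sorted): [92]

Fragments:
  [0,92): 92 bp
  [92,271): 179 bp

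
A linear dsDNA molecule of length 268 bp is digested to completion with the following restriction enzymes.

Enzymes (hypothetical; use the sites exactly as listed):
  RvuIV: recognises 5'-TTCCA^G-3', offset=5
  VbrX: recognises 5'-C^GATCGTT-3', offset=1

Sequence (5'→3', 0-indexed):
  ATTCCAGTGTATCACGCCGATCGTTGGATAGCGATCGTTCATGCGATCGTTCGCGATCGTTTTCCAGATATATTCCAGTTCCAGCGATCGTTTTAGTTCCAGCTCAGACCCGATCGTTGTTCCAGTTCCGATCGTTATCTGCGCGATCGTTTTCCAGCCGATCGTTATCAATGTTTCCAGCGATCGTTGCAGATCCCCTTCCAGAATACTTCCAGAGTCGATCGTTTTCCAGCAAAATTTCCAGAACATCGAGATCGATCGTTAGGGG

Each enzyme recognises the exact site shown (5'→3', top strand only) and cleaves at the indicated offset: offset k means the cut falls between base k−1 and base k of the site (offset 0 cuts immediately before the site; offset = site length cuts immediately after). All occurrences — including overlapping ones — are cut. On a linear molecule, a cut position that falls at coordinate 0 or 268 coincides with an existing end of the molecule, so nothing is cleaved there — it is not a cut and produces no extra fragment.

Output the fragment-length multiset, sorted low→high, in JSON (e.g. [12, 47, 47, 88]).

Scan for sites:
  RvuIV TTCCAG/5: at [1, 61, 72, 78, 96, 119, 151, 174, 198, 209, 226, 238] ⇒ [6, 66, 77, 83, 101, 124, 156, 179, 203, 214, 231, 243]
  VbrX CGATCGTT/1: at [17, 31, 43, 53, 84, 110, 128, 143, 158, 180, 218, 255] ⇒ [18, 32, 44, 54, 85, 111, 129, 144, 159, 181, 219, 256]

All cut coordinates (distinct, sorted): [6, 18, 32, 44, 54, 66, 77, 83, 85, 101, 111, 124, 129, 144, 156, 159, 179, 181, 203, 214, 219, 231, 243, 256]

Fragments:
  [0,6): 6 bp
  [6,18): 12 bp
  [18,32): 14 bp
  [32,44): 12 bp
  [44,54): 10 bp
  [54,66): 12 bp
  [66,77): 11 bp
  [77,83): 6 bp
  [83,85): 2 bp
  [85,101): 16 bp
  [101,111): 10 bp
  [111,124): 13 bp
  [124,129): 5 bp
  [129,144): 15 bp
  [144,156): 12 bp
  [156,159): 3 bp
  [159,179): 20 bp
  [179,181): 2 bp
  [181,203): 22 bp
  [203,214): 11 bp
  [214,219): 5 bp
  [219,231): 12 bp
  [231,243): 12 bp
  [243,256): 13 bp
  [256,268): 12 bp

[2,2,3,5,5,6,6,10,10,11,11,12,12,12,12,12,12,12,13,13,14,15,16,20,22]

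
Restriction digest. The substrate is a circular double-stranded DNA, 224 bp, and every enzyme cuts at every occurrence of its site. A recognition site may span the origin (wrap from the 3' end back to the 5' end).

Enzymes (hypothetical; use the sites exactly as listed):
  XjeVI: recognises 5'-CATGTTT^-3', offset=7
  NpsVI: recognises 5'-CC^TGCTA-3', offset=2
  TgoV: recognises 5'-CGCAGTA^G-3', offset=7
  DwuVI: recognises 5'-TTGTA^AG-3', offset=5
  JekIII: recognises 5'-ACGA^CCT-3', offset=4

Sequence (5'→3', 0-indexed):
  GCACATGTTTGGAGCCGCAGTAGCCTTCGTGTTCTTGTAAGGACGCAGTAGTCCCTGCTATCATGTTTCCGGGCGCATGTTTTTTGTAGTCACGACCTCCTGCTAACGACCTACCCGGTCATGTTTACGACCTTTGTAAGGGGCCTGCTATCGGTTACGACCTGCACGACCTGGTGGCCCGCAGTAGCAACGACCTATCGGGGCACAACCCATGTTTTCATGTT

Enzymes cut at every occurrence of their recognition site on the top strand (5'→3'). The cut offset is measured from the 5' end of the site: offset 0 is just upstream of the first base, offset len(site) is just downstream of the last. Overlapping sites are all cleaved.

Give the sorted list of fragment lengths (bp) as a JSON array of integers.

Per-enzyme occurrences:
  XjeVI (CATGTTT, off=7): starts [3, 61, 75, 119, 210] → cuts [10, 68, 82, 126, 217]
  NpsVI (CCTGCTA, off=2): starts [53, 98, 143] → cuts [55, 100, 145]
  TgoV (CGCAGTAG, off=7): starts [15, 43, 179] → cuts [22, 50, 186]
  DwuVI (TTGTAAG, off=5): starts [34, 133] → cuts [39, 138]
  JekIII (ACGACCT, off=4): starts [91, 105, 126, 156, 165, 189] → cuts [95, 109, 130, 160, 169, 193]

Pooled cuts: [10, 22, 39, 50, 55, 68, 82, 95, 100, 109, 126, 130, 138, 145, 160, 169, 186, 193, 217]

Fragments:
  10→22: 12 bp
  22→39: 17 bp
  39→50: 11 bp
  50→55: 5 bp
  55→68: 13 bp
  68→82: 14 bp
  82→95: 13 bp
  95→100: 5 bp
  100→109: 9 bp
  109→126: 17 bp
  126→130: 4 bp
  130→138: 8 bp
  138→145: 7 bp
  145→160: 15 bp
  160→169: 9 bp
  169→186: 17 bp
  186→193: 7 bp
  193→217: 24 bp
  217→10 (wrap): 224-217+10 = 17 bp

[4,5,5,7,7,8,9,9,11,12,13,13,14,15,17,17,17,17,24]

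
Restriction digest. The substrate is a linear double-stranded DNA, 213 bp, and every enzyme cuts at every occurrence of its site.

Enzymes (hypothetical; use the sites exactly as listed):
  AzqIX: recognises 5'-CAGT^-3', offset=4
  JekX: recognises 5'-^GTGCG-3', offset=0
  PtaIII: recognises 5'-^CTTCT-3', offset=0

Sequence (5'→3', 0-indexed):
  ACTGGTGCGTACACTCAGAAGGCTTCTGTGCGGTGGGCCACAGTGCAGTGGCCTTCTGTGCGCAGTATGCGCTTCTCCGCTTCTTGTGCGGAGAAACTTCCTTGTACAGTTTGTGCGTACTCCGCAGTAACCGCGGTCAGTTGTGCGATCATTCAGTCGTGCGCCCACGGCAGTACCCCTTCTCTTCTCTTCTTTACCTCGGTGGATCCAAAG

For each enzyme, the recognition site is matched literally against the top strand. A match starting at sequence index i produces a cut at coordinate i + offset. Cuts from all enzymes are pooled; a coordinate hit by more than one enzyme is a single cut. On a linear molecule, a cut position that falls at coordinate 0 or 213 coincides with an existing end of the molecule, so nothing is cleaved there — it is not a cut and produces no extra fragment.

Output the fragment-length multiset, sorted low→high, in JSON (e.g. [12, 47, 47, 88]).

Site scan:
  AzqIX (CAGT, off=4): starts [40, 45, 62, 106, 124, 137, 153, 170] → cuts [44, 49, 66, 110, 128, 141, 157, 174]
  JekX (GTGCG, off=0): starts [4, 27, 57, 85, 112, 142, 158] → cuts [4, 27, 57, 85, 112, 142, 158]
  PtaIII (CTTCT, off=0): starts [22, 52, 71, 79, 178, 183, 188] → cuts [22, 52, 71, 79, 178, 183, 188]

All cut coordinates (distinct, sorted): [4, 22, 27, 44, 49, 52, 57, 66, 71, 79, 85, 110, 112, 128, 141, 142, 157, 158, 174, 178, 183, 188]

Fragments:
  [0,4): 4 bp
  [4,22): 18 bp
  [22,27): 5 bp
  [27,44): 17 bp
  [44,49): 5 bp
  [49,52): 3 bp
  [52,57): 5 bp
  [57,66): 9 bp
  [66,71): 5 bp
  [71,79): 8 bp
  [79,85): 6 bp
  [85,110): 25 bp
  [110,112): 2 bp
  [112,128): 16 bp
  [128,141): 13 bp
  [141,142): 1 bp
  [142,157): 15 bp
  [157,158): 1 bp
  [158,174): 16 bp
  [174,178): 4 bp
  [178,183): 5 bp
  [183,188): 5 bp
  [188,213): 25 bp

[1,1,2,3,4,4,5,5,5,5,5,5,6,8,9,13,15,16,16,17,18,25,25]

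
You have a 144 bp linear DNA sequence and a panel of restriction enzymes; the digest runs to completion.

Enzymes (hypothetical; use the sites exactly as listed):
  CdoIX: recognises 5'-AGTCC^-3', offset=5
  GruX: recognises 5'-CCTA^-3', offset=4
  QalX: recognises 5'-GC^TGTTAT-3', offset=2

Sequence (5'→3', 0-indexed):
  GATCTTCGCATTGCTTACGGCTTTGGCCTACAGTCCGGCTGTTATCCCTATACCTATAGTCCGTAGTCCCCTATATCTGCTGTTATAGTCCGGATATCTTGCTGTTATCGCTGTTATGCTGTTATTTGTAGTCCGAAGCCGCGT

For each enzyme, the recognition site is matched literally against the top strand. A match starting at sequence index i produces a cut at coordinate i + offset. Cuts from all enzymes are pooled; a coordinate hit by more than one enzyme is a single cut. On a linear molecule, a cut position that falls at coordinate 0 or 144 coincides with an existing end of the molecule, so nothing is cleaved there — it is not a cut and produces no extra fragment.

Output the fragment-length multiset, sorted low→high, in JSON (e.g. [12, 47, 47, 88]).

Scan for sites:
  CdoIX (AGTCC, off=5): starts [31, 57, 64, 86, 129] → cuts [36, 62, 69, 91, 134]
  GruX (CCTA, off=4): starts [26, 46, 52, 69] → cuts [30, 50, 56, 73]
  QalX (GCTGTTAT, off=2): starts [37, 78, 100, 109, 117] → cuts [39, 80, 102, 111, 119]

Pooled cuts: [30, 36, 39, 50, 56, 62, 69, 73, 80, 91, 102, 111, 119, 134]

Fragments:
  [0,30): 30 bp
  [30,36): 6 bp
  [36,39): 3 bp
  [39,50): 11 bp
  [50,56): 6 bp
  [56,62): 6 bp
  [62,69): 7 bp
  [69,73): 4 bp
  [73,80): 7 bp
  [80,91): 11 bp
  [91,102): 11 bp
  [102,111): 9 bp
  [111,119): 8 bp
  [119,134): 15 bp
  [134,144): 10 bp

[3,4,6,6,6,7,7,8,9,10,11,11,11,15,30]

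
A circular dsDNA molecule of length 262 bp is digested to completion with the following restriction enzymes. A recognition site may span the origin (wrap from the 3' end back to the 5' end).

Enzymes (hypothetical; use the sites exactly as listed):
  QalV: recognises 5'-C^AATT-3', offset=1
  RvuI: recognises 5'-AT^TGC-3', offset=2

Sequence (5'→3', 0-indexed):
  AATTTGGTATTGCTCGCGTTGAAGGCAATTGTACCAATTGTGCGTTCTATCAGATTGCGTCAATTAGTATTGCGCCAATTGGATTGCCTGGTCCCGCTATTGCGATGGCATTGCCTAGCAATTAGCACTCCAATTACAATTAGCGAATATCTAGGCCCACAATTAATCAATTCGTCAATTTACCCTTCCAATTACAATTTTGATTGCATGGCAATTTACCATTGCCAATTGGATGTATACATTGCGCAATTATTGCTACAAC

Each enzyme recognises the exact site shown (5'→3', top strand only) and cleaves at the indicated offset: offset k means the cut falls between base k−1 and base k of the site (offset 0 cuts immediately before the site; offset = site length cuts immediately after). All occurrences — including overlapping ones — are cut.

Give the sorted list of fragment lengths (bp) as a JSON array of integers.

Scan for sites:
  QalV CAATT/1: at [25, 34, 60, 75, 118, 130, 136, 159, 167, 175, 188, 194, 211, 225, 246, 261] ⇒ [0, 26, 35, 61, 76, 119, 131, 137, 160, 168, 176, 189, 195, 212, 226, 247]
  RvuI ATTGC/2: at [8, 53, 68, 82, 98, 109, 202, 220, 240, 251] ⇒ [10, 55, 70, 84, 100, 111, 204, 222, 242, 253]

Pooled cuts: [0, 10, 26, 35, 55, 61, 70, 76, 84, 100, 111, 119, 131, 137, 160, 168, 176, 189, 195, 204, 212, 222, 226, 242, 247, 253]

Fragments:
  0→10: 10 bp
  10→26: 16 bp
  26→35: 9 bp
  35→55: 20 bp
  55→61: 6 bp
  61→70: 9 bp
  70→76: 6 bp
  76→84: 8 bp
  84→100: 16 bp
  100→111: 11 bp
  111→119: 8 bp
  119→131: 12 bp
  131→137: 6 bp
  137→160: 23 bp
  160→168: 8 bp
  168→176: 8 bp
  176→189: 13 bp
  189→195: 6 bp
  195→204: 9 bp
  204→212: 8 bp
  212→222: 10 bp
  222→226: 4 bp
  226→242: 16 bp
  242→247: 5 bp
  247→253: 6 bp
  253→0 (wrap): 262-253+0 = 9 bp

[4,5,6,6,6,6,6,8,8,8,8,8,9,9,9,9,10,10,11,12,13,16,16,16,20,23]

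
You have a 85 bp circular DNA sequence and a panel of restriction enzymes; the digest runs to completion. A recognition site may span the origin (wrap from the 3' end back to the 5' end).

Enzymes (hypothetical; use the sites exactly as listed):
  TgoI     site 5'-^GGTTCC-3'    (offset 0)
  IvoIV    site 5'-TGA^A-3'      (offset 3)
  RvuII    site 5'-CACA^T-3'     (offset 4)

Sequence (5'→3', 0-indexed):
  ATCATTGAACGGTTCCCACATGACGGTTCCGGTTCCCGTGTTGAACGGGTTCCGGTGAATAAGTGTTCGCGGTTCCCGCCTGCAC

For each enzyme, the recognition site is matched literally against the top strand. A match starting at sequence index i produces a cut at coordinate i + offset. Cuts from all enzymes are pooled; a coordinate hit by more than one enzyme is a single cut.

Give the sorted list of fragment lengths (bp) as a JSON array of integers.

[2,3,4,6,7,10,11,12,14,16]

Per-enzyme occurrences:
  TgoI GGTTCC/0: at [10, 24, 30, 47, 70] ⇒ [10, 24, 30, 47, 70]
  IvoIV TGAA/3: at [5, 41, 55] ⇒ [8, 44, 58]
  RvuII CACAT/4: at [16, 82] ⇒ [1, 20]

Pooled cuts: [1, 8, 10, 20, 24, 30, 44, 47, 58, 70]

Fragments:
  1→8: 7 bp
  8→10: 2 bp
  10→20: 10 bp
  20→24: 4 bp
  24→30: 6 bp
  30→44: 14 bp
  44→47: 3 bp
  47→58: 11 bp
  58→70: 12 bp
  70→1 (wrap): 85-70+1 = 16 bp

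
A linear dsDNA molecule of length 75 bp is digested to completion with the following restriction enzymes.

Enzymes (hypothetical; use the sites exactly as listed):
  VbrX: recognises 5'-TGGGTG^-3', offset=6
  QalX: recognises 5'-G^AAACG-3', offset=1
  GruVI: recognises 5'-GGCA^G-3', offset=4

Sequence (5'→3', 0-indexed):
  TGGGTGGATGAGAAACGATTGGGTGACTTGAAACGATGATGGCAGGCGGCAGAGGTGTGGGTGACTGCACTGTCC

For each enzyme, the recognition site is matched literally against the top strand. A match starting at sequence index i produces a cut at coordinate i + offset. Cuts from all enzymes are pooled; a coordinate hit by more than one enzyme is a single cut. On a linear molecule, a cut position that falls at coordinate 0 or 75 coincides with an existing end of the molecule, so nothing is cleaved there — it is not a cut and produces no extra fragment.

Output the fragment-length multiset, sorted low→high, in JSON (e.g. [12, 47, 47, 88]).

Scan for sites:
  VbrX TGGGTG/6: at [0, 19, 57] ⇒ [6, 25, 63]
  QalX GAAACG/1: at [11, 29] ⇒ [12, 30]
  GruVI GGCAG/4: at [40, 47] ⇒ [44, 51]

All cut coordinates (distinct, sorted): [6, 12, 25, 30, 44, 51, 63]

Fragments:
  [0,6): 6 bp
  [6,12): 6 bp
  [12,25): 13 bp
  [25,30): 5 bp
  [30,44): 14 bp
  [44,51): 7 bp
  [51,63): 12 bp
  [63,75): 12 bp

[5,6,6,7,12,12,13,14]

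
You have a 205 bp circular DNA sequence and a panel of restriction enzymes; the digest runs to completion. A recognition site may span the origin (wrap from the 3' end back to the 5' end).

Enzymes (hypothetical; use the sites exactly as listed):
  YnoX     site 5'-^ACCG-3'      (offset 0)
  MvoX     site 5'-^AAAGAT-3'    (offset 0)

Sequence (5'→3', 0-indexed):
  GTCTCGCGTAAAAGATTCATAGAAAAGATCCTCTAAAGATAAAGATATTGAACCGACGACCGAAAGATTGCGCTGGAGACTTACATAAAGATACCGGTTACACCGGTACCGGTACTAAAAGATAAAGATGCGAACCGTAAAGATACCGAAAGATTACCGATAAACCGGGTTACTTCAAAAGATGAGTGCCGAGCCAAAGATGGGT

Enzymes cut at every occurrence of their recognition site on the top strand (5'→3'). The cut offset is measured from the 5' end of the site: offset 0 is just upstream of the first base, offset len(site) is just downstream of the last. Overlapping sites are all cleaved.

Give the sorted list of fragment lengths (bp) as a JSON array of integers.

[4,4,5,6,6,6,6,6,7,7,8,9,10,10,11,11,13,14,18,20,24]

Scan for sites:
  YnoX (ACCG, off=0): starts [51, 58, 92, 101, 107, 133, 144, 155, 163] → cuts [51, 58, 92, 101, 107, 133, 144, 155, 163]
  MvoX (AAAGAT, off=0): starts [10, 23, 34, 40, 62, 86, 117, 123, 138, 148, 177, 195] → cuts [10, 23, 34, 40, 62, 86, 117, 123, 138, 148, 177, 195]

All cut coordinates (distinct, sorted): [10, 23, 34, 40, 51, 58, 62, 86, 92, 101, 107, 117, 123, 133, 138, 144, 148, 155, 163, 177, 195]

Fragments:
  10→23: 13 bp
  23→34: 11 bp
  34→40: 6 bp
  40→51: 11 bp
  51→58: 7 bp
  58→62: 4 bp
  62→86: 24 bp
  86→92: 6 bp
  92→101: 9 bp
  101→107: 6 bp
  107→117: 10 bp
  117→123: 6 bp
  123→133: 10 bp
  133→138: 5 bp
  138→144: 6 bp
  144→148: 4 bp
  148→155: 7 bp
  155→163: 8 bp
  163→177: 14 bp
  177→195: 18 bp
  195→10 (wrap): 205-195+10 = 20 bp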